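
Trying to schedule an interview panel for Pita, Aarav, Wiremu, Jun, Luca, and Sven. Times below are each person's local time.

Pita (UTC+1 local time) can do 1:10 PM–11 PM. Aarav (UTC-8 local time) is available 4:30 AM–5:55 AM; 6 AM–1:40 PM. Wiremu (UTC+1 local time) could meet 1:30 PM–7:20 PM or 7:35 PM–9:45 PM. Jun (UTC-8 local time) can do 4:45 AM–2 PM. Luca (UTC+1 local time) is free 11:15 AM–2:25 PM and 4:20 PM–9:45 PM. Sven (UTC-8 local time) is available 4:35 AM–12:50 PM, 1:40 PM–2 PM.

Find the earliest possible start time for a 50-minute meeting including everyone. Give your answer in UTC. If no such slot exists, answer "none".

Pita in UTC: 12:10-22:00 (subtract 1h to convert from UTC+1).
Aarav in UTC: 12:30-13:55, 14:00-21:40 (add 8h to convert from UTC-8).
Wiremu in UTC: 12:30-18:20, 18:35-20:45 (subtract 1h to convert from UTC+1).
Jun in UTC: 12:45-22:00 (add 8h to convert from UTC-8).
Luca in UTC: 10:15-13:25, 15:20-20:45 (subtract 1h to convert from UTC+1).
Sven in UTC: 12:35-20:50, 21:40-22:00 (add 8h to convert from UTC-8).
Pita ∩ Aarav: 12:30-13:55, 14:00-21:40.
Pita ∩ Aarav ∩ Wiremu: 12:30-13:55, 14:00-18:20, 18:35-20:45.
Pita ∩ Aarav ∩ Wiremu ∩ Jun: 12:45-13:55, 14:00-18:20, 18:35-20:45.
Pita ∩ Aarav ∩ Wiremu ∩ Jun ∩ Luca: 12:45-13:25, 15:20-18:20, 18:35-20:45.
Pita ∩ Aarav ∩ Wiremu ∩ Jun ∩ Luca ∩ Sven: 12:45-13:25, 15:20-18:20, 18:35-20:45.
The first common window of at least 50 minutes is 15:20-18:20, so the earliest start is 15:20.

15:20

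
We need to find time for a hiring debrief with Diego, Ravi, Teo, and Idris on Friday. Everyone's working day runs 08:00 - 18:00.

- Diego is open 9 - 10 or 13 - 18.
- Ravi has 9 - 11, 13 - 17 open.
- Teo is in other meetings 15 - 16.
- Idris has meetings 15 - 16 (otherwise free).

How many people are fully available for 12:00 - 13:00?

Diego free: 09:00-10:00, 13:00-18:00.
Ravi free: 09:00-11:00, 13:00-17:00.
Teo free: 08:00-15:00, 16:00-18:00 (invert busy blocks within the working day).
Idris free: 08:00-15:00, 16:00-18:00 (invert busy blocks within the working day).
Teo and Idris can make the full 12:00-13:00 slot — that's 2.

2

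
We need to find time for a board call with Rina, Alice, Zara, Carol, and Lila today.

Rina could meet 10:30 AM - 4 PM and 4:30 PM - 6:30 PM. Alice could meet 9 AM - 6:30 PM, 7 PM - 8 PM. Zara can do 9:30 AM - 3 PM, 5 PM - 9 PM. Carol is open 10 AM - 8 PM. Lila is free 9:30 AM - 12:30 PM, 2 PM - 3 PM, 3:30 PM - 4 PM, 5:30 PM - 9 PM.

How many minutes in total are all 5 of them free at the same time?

Rina ∩ Alice: 10:30-16:00, 16:30-18:30.
Rina ∩ Alice ∩ Zara: 10:30-15:00, 17:00-18:30.
Rina ∩ Alice ∩ Zara ∩ Carol: 10:30-15:00, 17:00-18:30.
Rina ∩ Alice ∩ Zara ∩ Carol ∩ Lila: 10:30-12:30, 14:00-15:00, 17:30-18:30.
Those are the intersection windows.
Summing the common windows: 120 + 60 + 60 = 240 minutes.

240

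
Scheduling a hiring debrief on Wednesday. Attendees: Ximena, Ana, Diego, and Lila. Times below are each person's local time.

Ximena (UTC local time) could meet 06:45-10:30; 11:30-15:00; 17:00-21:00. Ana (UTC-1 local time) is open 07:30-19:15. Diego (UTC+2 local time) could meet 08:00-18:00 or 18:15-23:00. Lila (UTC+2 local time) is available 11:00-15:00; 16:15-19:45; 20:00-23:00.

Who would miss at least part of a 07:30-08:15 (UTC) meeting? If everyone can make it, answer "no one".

Ximena in UTC: 06:45-10:30, 11:30-15:00, 17:00-21:00.
Ana in UTC: 08:30-20:15 (add 1h to convert from UTC-1).
Diego in UTC: 06:00-16:00, 16:15-21:00 (subtract 2h to convert from UTC+2).
Lila in UTC: 09:00-13:00, 14:15-17:45, 18:00-21:00 (subtract 2h to convert from UTC+2).
Ximena: free for 07:30-08:15. Ana: not fully free for 07:30-08:15. Diego: free for 07:30-08:15. Lila: not fully free for 07:30-08:15.

Ana, Lila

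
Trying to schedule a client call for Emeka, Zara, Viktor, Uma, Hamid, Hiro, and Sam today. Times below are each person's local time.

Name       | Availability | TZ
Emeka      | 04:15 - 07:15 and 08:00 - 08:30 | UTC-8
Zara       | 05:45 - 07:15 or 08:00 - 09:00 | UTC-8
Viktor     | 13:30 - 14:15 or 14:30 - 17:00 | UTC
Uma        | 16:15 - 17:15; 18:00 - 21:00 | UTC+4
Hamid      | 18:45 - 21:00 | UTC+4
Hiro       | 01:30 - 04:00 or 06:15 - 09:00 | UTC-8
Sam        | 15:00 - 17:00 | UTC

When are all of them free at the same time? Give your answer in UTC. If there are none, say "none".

15:00-15:15, 16:00-16:30

Emeka in UTC: 12:15-15:15, 16:00-16:30 (add 8h to convert from UTC-8).
Zara in UTC: 13:45-15:15, 16:00-17:00 (add 8h to convert from UTC-8).
Viktor in UTC: 13:30-14:15, 14:30-17:00.
Uma in UTC: 12:15-13:15, 14:00-17:00 (subtract 4h to convert from UTC+4).
Hamid in UTC: 14:45-17:00 (subtract 4h to convert from UTC+4).
Hiro in UTC: 09:30-12:00, 14:15-17:00 (add 8h to convert from UTC-8).
Sam in UTC: 15:00-17:00.
Emeka ∩ Zara: 13:45-15:15, 16:00-16:30.
Emeka ∩ Zara ∩ Viktor: 13:45-14:15, 14:30-15:15, 16:00-16:30.
Emeka ∩ Zara ∩ Viktor ∩ Uma: 14:00-14:15, 14:30-15:15, 16:00-16:30.
Emeka ∩ Zara ∩ Viktor ∩ Uma ∩ Hamid: 14:45-15:15, 16:00-16:30.
Emeka ∩ Zara ∩ Viktor ∩ Uma ∩ Hamid ∩ Hiro: 14:45-15:15, 16:00-16:30.
Emeka ∩ Zara ∩ Viktor ∩ Uma ∩ Hamid ∩ Hiro ∩ Sam: 15:00-15:15, 16:00-16:30.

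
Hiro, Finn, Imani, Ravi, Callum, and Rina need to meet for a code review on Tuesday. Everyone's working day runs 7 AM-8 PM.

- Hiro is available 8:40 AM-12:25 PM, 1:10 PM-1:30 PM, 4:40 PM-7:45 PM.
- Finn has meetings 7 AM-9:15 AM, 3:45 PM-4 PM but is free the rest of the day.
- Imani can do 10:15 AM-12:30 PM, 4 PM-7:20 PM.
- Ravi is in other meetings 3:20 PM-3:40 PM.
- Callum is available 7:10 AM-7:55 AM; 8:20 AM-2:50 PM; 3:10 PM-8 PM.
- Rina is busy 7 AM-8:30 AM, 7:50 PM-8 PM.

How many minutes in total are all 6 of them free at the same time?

290

Hiro free: 08:40-12:25, 13:10-13:30, 16:40-19:45.
Finn free: 09:15-15:45, 16:00-20:00 (invert busy blocks within the working day).
Imani free: 10:15-12:30, 16:00-19:20.
Ravi free: 07:00-15:20, 15:40-20:00 (invert busy blocks within the working day).
Callum free: 07:10-07:55, 08:20-14:50, 15:10-20:00.
Rina free: 08:30-19:50 (invert busy blocks within the working day).
Hiro ∩ Finn: 09:15-12:25, 13:10-13:30, 16:40-19:45.
Hiro ∩ Finn ∩ Imani: 10:15-12:25, 16:40-19:20.
Hiro ∩ Finn ∩ Imani ∩ Ravi: 10:15-12:25, 16:40-19:20.
Hiro ∩ Finn ∩ Imani ∩ Ravi ∩ Callum: 10:15-12:25, 16:40-19:20.
Hiro ∩ Finn ∩ Imani ∩ Ravi ∩ Callum ∩ Rina: 10:15-12:25, 16:40-19:20.
Summing the common windows: 130 + 160 = 290 minutes.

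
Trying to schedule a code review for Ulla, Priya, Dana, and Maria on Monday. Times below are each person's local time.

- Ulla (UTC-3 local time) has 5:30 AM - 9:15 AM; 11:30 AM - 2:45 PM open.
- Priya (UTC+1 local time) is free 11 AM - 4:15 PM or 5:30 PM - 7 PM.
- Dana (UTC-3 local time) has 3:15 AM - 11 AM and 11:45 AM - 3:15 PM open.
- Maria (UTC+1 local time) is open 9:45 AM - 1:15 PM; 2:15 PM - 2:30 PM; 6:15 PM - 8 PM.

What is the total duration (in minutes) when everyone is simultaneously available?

Ulla in UTC: 08:30-12:15, 14:30-17:45 (add 3h to convert from UTC-3).
Priya in UTC: 10:00-15:15, 16:30-18:00 (subtract 1h to convert from UTC+1).
Dana in UTC: 06:15-14:00, 14:45-18:15 (add 3h to convert from UTC-3).
Maria in UTC: 08:45-12:15, 13:15-13:30, 17:15-19:00 (subtract 1h to convert from UTC+1).
Ulla ∩ Priya: 10:00-12:15, 14:30-15:15, 16:30-17:45.
Ulla ∩ Priya ∩ Dana: 10:00-12:15, 14:45-15:15, 16:30-17:45.
Ulla ∩ Priya ∩ Dana ∩ Maria: 10:00-12:15, 17:15-17:45.
So the common availability across everyone is 10:00-12:15, 17:15-17:45.
Summing the common windows: 135 + 30 = 165 minutes.

165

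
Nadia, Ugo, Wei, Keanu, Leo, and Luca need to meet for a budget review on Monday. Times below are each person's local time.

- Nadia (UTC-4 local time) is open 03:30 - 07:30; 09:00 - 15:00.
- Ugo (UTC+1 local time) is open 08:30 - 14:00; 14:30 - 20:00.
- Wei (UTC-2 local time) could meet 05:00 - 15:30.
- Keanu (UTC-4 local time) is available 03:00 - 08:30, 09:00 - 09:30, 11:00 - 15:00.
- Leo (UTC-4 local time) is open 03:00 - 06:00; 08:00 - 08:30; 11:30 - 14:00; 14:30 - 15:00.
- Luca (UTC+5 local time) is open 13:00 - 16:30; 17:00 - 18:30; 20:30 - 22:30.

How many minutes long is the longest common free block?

120

Nadia in UTC: 07:30-11:30, 13:00-19:00 (add 4h to convert from UTC-4).
Ugo in UTC: 07:30-13:00, 13:30-19:00 (subtract 1h to convert from UTC+1).
Wei in UTC: 07:00-17:30 (add 2h to convert from UTC-2).
Keanu in UTC: 07:00-12:30, 13:00-13:30, 15:00-19:00 (add 4h to convert from UTC-4).
Leo in UTC: 07:00-10:00, 12:00-12:30, 15:30-18:00, 18:30-19:00 (add 4h to convert from UTC-4).
Luca in UTC: 08:00-11:30, 12:00-13:30, 15:30-17:30 (subtract 5h to convert from UTC+5).
Nadia ∩ Ugo: 07:30-11:30, 13:30-19:00.
Nadia ∩ Ugo ∩ Wei: 07:30-11:30, 13:30-17:30.
Nadia ∩ Ugo ∩ Wei ∩ Keanu: 07:30-11:30, 15:00-17:30.
Nadia ∩ Ugo ∩ Wei ∩ Keanu ∩ Leo: 07:30-10:00, 15:30-17:30.
Nadia ∩ Ugo ∩ Wei ∩ Keanu ∩ Leo ∩ Luca: 08:00-10:00, 15:30-17:30.
So the common availability across everyone is 08:00-10:00, 15:30-17:30.
The longest is 08:00-10:00 at 120 minutes.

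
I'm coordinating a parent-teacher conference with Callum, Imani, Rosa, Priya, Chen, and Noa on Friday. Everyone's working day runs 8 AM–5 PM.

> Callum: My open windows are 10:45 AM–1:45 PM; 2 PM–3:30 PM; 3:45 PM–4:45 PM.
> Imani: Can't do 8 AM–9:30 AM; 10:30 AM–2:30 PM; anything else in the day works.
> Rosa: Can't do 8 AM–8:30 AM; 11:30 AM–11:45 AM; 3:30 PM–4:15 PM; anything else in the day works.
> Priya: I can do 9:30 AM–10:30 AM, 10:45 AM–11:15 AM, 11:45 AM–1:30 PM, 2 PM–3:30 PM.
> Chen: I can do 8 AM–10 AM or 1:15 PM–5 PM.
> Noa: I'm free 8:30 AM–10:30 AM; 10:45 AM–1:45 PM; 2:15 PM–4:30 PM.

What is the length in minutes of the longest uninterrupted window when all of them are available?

Callum free: 10:45-13:45, 14:00-15:30, 15:45-16:45.
Imani free: 09:30-10:30, 14:30-17:00 (invert busy blocks within the working day).
Rosa free: 08:30-11:30, 11:45-15:30, 16:15-17:00 (invert busy blocks within the working day).
Priya free: 09:30-10:30, 10:45-11:15, 11:45-13:30, 14:00-15:30.
Chen free: 08:00-10:00, 13:15-17:00.
Noa free: 08:30-10:30, 10:45-13:45, 14:15-16:30.
Callum ∩ Imani: 14:30-15:30, 15:45-16:45.
Callum ∩ Imani ∩ Rosa: 14:30-15:30, 16:15-16:45.
Callum ∩ Imani ∩ Rosa ∩ Priya: 14:30-15:30.
Callum ∩ Imani ∩ Rosa ∩ Priya ∩ Chen: 14:30-15:30.
Callum ∩ Imani ∩ Rosa ∩ Priya ∩ Chen ∩ Noa: 14:30-15:30.
Those are the intersection windows.
The longest is 14:30-15:30 at 60 minutes.

60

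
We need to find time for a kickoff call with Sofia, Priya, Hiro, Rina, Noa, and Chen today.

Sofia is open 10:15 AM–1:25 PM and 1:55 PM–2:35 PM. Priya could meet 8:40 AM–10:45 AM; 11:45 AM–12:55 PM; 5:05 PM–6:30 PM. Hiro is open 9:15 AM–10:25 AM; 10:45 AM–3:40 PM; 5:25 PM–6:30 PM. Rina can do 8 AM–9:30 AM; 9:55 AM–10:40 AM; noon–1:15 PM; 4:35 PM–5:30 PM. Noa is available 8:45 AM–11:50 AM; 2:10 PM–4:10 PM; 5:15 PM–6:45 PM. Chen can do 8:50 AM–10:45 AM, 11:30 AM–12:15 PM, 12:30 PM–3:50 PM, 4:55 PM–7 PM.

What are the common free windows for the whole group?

Sofia ∩ Priya: 10:15-10:45, 11:45-12:55.
Sofia ∩ Priya ∩ Hiro: 10:15-10:25, 11:45-12:55.
Sofia ∩ Priya ∩ Hiro ∩ Rina: 10:15-10:25, 12:00-12:55.
Sofia ∩ Priya ∩ Hiro ∩ Rina ∩ Noa: 10:15-10:25.
Sofia ∩ Priya ∩ Hiro ∩ Rina ∩ Noa ∩ Chen: 10:15-10:25.

10:15-10:25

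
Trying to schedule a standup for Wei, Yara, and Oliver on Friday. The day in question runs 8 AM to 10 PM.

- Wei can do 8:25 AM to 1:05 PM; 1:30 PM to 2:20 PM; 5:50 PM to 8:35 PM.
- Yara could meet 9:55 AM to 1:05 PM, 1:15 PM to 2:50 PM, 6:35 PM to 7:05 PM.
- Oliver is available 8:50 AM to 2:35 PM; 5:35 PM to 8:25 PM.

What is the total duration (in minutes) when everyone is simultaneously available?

270

Wei ∩ Yara: 09:55-13:05, 13:30-14:20, 18:35-19:05.
Wei ∩ Yara ∩ Oliver: 09:55-13:05, 13:30-14:20, 18:35-19:05.
So the common availability across everyone is 09:55-13:05, 13:30-14:20, 18:35-19:05.
Summing the common windows: 190 + 50 + 30 = 270 minutes.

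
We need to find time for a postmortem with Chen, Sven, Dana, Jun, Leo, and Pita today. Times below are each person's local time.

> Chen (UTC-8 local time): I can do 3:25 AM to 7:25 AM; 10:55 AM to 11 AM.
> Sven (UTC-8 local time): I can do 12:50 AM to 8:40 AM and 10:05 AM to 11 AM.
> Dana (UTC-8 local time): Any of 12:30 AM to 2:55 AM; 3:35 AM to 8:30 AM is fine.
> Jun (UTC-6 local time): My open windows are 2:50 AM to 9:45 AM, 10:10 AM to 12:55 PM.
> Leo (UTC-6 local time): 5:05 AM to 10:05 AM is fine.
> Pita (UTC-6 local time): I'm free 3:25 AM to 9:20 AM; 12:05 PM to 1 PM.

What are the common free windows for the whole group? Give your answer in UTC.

Chen in UTC: 11:25-15:25, 18:55-19:00 (add 8h to convert from UTC-8).
Sven in UTC: 08:50-16:40, 18:05-19:00 (add 8h to convert from UTC-8).
Dana in UTC: 08:30-10:55, 11:35-16:30 (add 8h to convert from UTC-8).
Jun in UTC: 08:50-15:45, 16:10-18:55 (add 6h to convert from UTC-6).
Leo in UTC: 11:05-16:05 (add 6h to convert from UTC-6).
Pita in UTC: 09:25-15:20, 18:05-19:00 (add 6h to convert from UTC-6).
Chen ∩ Sven: 11:25-15:25, 18:55-19:00.
Chen ∩ Sven ∩ Dana: 11:35-15:25.
Chen ∩ Sven ∩ Dana ∩ Jun: 11:35-15:25.
Chen ∩ Sven ∩ Dana ∩ Jun ∩ Leo: 11:35-15:25.
Chen ∩ Sven ∩ Dana ∩ Jun ∩ Leo ∩ Pita: 11:35-15:20.
Those are the intersection windows.

11:35-15:20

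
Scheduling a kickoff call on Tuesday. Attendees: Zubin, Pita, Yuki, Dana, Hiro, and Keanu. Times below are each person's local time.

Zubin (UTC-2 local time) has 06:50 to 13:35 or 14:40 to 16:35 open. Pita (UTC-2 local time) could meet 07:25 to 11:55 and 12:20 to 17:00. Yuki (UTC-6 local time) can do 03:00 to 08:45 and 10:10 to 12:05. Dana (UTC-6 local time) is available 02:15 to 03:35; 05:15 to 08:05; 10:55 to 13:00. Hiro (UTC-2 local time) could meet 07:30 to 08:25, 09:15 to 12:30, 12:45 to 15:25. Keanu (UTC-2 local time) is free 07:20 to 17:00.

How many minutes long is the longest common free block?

Zubin in UTC: 08:50-15:35, 16:40-18:35 (add 2h to convert from UTC-2).
Pita in UTC: 09:25-13:55, 14:20-19:00 (add 2h to convert from UTC-2).
Yuki in UTC: 09:00-14:45, 16:10-18:05 (add 6h to convert from UTC-6).
Dana in UTC: 08:15-09:35, 11:15-14:05, 16:55-19:00 (add 6h to convert from UTC-6).
Hiro in UTC: 09:30-10:25, 11:15-14:30, 14:45-17:25 (add 2h to convert from UTC-2).
Keanu in UTC: 09:20-19:00 (add 2h to convert from UTC-2).
Zubin ∩ Pita: 09:25-13:55, 14:20-15:35, 16:40-18:35.
Zubin ∩ Pita ∩ Yuki: 09:25-13:55, 14:20-14:45, 16:40-18:05.
Zubin ∩ Pita ∩ Yuki ∩ Dana: 09:25-09:35, 11:15-13:55, 16:55-18:05.
Zubin ∩ Pita ∩ Yuki ∩ Dana ∩ Hiro: 09:30-09:35, 11:15-13:55, 16:55-17:25.
Zubin ∩ Pita ∩ Yuki ∩ Dana ∩ Hiro ∩ Keanu: 09:30-09:35, 11:15-13:55, 16:55-17:25.
Those are the intersection windows.
The longest is 11:15-13:55 at 160 minutes.

160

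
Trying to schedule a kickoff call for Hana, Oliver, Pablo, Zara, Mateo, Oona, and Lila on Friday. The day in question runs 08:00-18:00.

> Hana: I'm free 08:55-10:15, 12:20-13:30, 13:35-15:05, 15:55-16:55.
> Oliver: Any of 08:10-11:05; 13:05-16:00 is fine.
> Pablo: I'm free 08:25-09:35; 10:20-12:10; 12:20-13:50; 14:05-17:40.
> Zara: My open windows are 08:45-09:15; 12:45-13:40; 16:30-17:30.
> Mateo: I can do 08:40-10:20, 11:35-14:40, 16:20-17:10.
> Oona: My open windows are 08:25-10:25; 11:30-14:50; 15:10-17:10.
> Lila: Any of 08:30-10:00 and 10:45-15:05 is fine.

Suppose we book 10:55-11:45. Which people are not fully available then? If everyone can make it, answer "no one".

Hana: not fully free for 10:55-11:45. Oliver: not fully free for 10:55-11:45. Pablo: free for 10:55-11:45. Zara: not fully free for 10:55-11:45. Mateo: not fully free for 10:55-11:45. Oona: not fully free for 10:55-11:45. Lila: free for 10:55-11:45.

Hana, Mateo, Oliver, Oona, Zara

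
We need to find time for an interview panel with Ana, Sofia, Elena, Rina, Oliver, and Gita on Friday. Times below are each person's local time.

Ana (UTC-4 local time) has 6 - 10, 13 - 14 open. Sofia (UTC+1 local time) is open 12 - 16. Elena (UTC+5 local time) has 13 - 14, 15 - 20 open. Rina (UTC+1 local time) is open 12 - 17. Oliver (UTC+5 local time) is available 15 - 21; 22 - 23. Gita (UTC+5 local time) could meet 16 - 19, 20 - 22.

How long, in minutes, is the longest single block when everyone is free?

Ana in UTC: 10:00-14:00, 17:00-18:00 (add 4h to convert from UTC-4).
Sofia in UTC: 11:00-15:00 (subtract 1h to convert from UTC+1).
Elena in UTC: 08:00-09:00, 10:00-15:00 (subtract 5h to convert from UTC+5).
Rina in UTC: 11:00-16:00 (subtract 1h to convert from UTC+1).
Oliver in UTC: 10:00-16:00, 17:00-18:00 (subtract 5h to convert from UTC+5).
Gita in UTC: 11:00-14:00, 15:00-17:00 (subtract 5h to convert from UTC+5).
Ana ∩ Sofia: 11:00-14:00.
Ana ∩ Sofia ∩ Elena: 11:00-14:00.
Ana ∩ Sofia ∩ Elena ∩ Rina: 11:00-14:00.
Ana ∩ Sofia ∩ Elena ∩ Rina ∩ Oliver: 11:00-14:00.
Ana ∩ Sofia ∩ Elena ∩ Rina ∩ Oliver ∩ Gita: 11:00-14:00.
So the common availability across everyone is 11:00-14:00.
The longest is 11:00-14:00 at 180 minutes.

180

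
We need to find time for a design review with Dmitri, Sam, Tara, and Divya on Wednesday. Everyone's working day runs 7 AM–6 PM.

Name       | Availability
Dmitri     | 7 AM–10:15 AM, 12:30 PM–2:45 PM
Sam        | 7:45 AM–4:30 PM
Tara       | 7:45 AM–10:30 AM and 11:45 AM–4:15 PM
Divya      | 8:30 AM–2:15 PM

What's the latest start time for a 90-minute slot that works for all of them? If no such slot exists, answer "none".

Dmitri ∩ Sam: 07:45-10:15, 12:30-14:45.
Dmitri ∩ Sam ∩ Tara: 07:45-10:15, 12:30-14:45.
Dmitri ∩ Sam ∩ Tara ∩ Divya: 08:30-10:15, 12:30-14:15.
Those are the intersection windows.
The last common window of at least 90 minutes is 12:30-14:15; a 90-minute meeting can start as late as 12:45 and still end by 14:15.

12:45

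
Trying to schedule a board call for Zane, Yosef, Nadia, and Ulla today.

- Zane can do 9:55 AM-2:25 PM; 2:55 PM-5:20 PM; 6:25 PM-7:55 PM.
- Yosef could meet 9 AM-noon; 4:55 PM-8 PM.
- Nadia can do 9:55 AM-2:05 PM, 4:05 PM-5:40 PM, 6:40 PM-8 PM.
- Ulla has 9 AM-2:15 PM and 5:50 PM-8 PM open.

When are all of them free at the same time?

Zane ∩ Yosef: 09:55-12:00, 16:55-17:20, 18:25-19:55.
Zane ∩ Yosef ∩ Nadia: 09:55-12:00, 16:55-17:20, 18:40-19:55.
Zane ∩ Yosef ∩ Nadia ∩ Ulla: 09:55-12:00, 18:40-19:55.

09:55-12:00, 18:40-19:55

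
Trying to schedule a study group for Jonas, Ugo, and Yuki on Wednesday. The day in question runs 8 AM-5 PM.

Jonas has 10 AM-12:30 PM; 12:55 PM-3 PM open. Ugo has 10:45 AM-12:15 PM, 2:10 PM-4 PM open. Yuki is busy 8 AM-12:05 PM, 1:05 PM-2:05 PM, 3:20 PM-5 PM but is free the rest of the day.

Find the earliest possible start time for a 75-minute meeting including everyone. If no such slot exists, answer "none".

none

Jonas free: 10:00-12:30, 12:55-15:00.
Ugo free: 10:45-12:15, 14:10-16:00.
Yuki free: 12:05-13:05, 14:05-15:20 (invert busy blocks within the working day).
Jonas ∩ Ugo: 10:45-12:15, 14:10-15:00.
Jonas ∩ Ugo ∩ Yuki: 12:05-12:15, 14:10-15:00.
So the common availability across everyone is 12:05-12:15, 14:10-15:00.
No common window is at least 75 minutes long.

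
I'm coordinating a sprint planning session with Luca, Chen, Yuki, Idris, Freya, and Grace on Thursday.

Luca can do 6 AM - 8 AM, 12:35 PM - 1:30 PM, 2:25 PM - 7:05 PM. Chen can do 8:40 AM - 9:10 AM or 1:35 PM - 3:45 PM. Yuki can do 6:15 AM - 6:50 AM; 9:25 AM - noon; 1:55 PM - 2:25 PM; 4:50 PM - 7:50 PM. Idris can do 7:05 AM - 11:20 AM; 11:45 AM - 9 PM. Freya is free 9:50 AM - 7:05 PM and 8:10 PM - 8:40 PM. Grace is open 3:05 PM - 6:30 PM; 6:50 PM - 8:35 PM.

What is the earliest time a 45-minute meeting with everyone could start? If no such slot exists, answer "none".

Luca ∩ Chen: 14:25-15:45.
Luca ∩ Chen ∩ Yuki: ∅.
Luca ∩ Chen ∩ Yuki ∩ Idris: ∅.
Luca ∩ Chen ∩ Yuki ∩ Idris ∩ Freya: ∅.
Luca ∩ Chen ∩ Yuki ∩ Idris ∩ Freya ∩ Grace: ∅.
There is no time when everyone is free.
No common window is at least 45 minutes long.

none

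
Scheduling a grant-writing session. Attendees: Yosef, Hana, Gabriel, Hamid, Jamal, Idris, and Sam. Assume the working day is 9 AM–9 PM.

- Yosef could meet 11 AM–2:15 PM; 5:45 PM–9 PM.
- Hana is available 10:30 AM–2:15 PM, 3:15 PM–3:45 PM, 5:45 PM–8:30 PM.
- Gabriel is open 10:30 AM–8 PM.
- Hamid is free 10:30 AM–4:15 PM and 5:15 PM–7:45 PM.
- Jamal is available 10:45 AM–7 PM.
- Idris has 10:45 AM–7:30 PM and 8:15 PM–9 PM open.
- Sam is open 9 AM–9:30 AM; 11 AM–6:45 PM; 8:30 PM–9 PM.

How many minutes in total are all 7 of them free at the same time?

255

Yosef ∩ Hana: 11:00-14:15, 17:45-20:30.
Yosef ∩ Hana ∩ Gabriel: 11:00-14:15, 17:45-20:00.
Yosef ∩ Hana ∩ Gabriel ∩ Hamid: 11:00-14:15, 17:45-19:45.
Yosef ∩ Hana ∩ Gabriel ∩ Hamid ∩ Jamal: 11:00-14:15, 17:45-19:00.
Yosef ∩ Hana ∩ Gabriel ∩ Hamid ∩ Jamal ∩ Idris: 11:00-14:15, 17:45-19:00.
Yosef ∩ Hana ∩ Gabriel ∩ Hamid ∩ Jamal ∩ Idris ∩ Sam: 11:00-14:15, 17:45-18:45.
So the common availability across everyone is 11:00-14:15, 17:45-18:45.
Summing the common windows: 195 + 60 = 255 minutes.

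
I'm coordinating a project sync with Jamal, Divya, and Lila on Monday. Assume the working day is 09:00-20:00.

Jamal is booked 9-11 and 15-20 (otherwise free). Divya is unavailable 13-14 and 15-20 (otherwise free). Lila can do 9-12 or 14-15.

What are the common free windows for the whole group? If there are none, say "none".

11:00-12:00, 14:00-15:00

Jamal free: 11:00-15:00 (invert busy blocks within the working day).
Divya free: 09:00-13:00, 14:00-15:00 (invert busy blocks within the working day).
Lila free: 09:00-12:00, 14:00-15:00.
Jamal ∩ Divya: 11:00-13:00, 14:00-15:00.
Jamal ∩ Divya ∩ Lila: 11:00-12:00, 14:00-15:00.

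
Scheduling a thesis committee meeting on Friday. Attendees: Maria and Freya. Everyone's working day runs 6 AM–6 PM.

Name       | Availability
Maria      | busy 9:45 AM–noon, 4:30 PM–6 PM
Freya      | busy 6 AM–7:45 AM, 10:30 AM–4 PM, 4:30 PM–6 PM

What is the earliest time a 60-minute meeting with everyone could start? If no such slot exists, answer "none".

07:45

Maria free: 06:00-09:45, 12:00-16:30 (invert busy blocks within the working day).
Freya free: 07:45-10:30, 16:00-16:30 (invert busy blocks within the working day).
Maria ∩ Freya: 07:45-09:45, 16:00-16:30.
The first common window of at least 60 minutes is 07:45-09:45, so the earliest start is 07:45.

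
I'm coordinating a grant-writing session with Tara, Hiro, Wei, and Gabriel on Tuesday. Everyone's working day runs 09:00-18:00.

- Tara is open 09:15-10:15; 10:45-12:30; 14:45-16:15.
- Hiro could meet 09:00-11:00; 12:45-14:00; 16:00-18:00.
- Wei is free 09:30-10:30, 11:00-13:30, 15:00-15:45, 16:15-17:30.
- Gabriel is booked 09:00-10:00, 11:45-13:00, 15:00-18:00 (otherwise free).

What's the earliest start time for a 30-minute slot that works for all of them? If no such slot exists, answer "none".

none

Tara free: 09:15-10:15, 10:45-12:30, 14:45-16:15.
Hiro free: 09:00-11:00, 12:45-14:00, 16:00-18:00.
Wei free: 09:30-10:30, 11:00-13:30, 15:00-15:45, 16:15-17:30.
Gabriel free: 10:00-11:45, 13:00-15:00 (invert busy blocks within the working day).
Tara ∩ Hiro: 09:15-10:15, 10:45-11:00, 16:00-16:15.
Tara ∩ Hiro ∩ Wei: 09:30-10:15.
Tara ∩ Hiro ∩ Wei ∩ Gabriel: 10:00-10:15.
No common window is at least 30 minutes long.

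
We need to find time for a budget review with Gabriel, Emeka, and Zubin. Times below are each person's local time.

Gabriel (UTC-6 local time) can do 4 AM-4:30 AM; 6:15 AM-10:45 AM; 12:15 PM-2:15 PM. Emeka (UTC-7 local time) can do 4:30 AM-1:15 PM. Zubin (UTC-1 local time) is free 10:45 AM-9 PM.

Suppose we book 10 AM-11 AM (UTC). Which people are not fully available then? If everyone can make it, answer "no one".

Gabriel in UTC: 10:00-10:30, 12:15-16:45, 18:15-20:15 (add 6h to convert from UTC-6).
Emeka in UTC: 11:30-20:15 (add 7h to convert from UTC-7).
Zubin in UTC: 11:45-22:00 (add 1h to convert from UTC-1).
Gabriel: not fully free for 10:00-11:00. Emeka: not fully free for 10:00-11:00. Zubin: not fully free for 10:00-11:00.

Emeka, Gabriel, Zubin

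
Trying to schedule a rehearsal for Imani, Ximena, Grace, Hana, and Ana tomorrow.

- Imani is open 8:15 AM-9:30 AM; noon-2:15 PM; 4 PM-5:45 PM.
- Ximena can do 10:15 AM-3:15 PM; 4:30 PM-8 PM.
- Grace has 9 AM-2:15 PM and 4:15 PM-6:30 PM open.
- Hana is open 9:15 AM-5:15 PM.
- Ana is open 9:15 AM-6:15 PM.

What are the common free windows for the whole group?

Imani ∩ Ximena: 12:00-14:15, 16:30-17:45.
Imani ∩ Ximena ∩ Grace: 12:00-14:15, 16:30-17:45.
Imani ∩ Ximena ∩ Grace ∩ Hana: 12:00-14:15, 16:30-17:15.
Imani ∩ Ximena ∩ Grace ∩ Hana ∩ Ana: 12:00-14:15, 16:30-17:15.

12:00-14:15, 16:30-17:15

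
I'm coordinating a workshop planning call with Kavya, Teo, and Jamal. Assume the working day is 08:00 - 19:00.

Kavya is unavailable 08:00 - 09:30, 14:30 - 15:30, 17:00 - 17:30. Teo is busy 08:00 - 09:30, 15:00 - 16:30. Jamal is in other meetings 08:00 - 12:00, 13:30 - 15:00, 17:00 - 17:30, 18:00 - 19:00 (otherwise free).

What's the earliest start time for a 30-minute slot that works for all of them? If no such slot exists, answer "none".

Kavya free: 09:30-14:30, 15:30-17:00, 17:30-19:00 (invert busy blocks within the working day).
Teo free: 09:30-15:00, 16:30-19:00 (invert busy blocks within the working day).
Jamal free: 12:00-13:30, 15:00-17:00, 17:30-18:00 (invert busy blocks within the working day).
Kavya ∩ Teo: 09:30-14:30, 16:30-17:00, 17:30-19:00.
Kavya ∩ Teo ∩ Jamal: 12:00-13:30, 16:30-17:00, 17:30-18:00.
Those are the intersection windows.
The first common window of at least 30 minutes is 12:00-13:30, so the earliest start is 12:00.

12:00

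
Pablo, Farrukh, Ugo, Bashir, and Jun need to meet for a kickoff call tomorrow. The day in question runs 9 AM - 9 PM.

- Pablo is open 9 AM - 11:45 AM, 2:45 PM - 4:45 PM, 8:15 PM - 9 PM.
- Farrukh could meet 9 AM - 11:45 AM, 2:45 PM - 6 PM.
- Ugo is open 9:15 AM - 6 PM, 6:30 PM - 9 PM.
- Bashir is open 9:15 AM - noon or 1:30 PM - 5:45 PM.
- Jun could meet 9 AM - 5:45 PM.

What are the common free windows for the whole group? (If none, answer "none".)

09:15-11:45, 14:45-16:45

Pablo ∩ Farrukh: 09:00-11:45, 14:45-16:45.
Pablo ∩ Farrukh ∩ Ugo: 09:15-11:45, 14:45-16:45.
Pablo ∩ Farrukh ∩ Ugo ∩ Bashir: 09:15-11:45, 14:45-16:45.
Pablo ∩ Farrukh ∩ Ugo ∩ Bashir ∩ Jun: 09:15-11:45, 14:45-16:45.
So the common availability across everyone is 09:15-11:45, 14:45-16:45.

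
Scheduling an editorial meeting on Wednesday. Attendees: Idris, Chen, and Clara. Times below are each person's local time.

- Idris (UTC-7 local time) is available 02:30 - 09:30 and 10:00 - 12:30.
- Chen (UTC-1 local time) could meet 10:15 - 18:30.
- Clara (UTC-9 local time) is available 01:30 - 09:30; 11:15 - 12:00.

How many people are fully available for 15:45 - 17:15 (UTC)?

Idris in UTC: 09:30-16:30, 17:00-19:30 (add 7h to convert from UTC-7).
Chen in UTC: 11:15-19:30 (add 1h to convert from UTC-1).
Clara in UTC: 10:30-18:30, 20:15-21:00 (add 9h to convert from UTC-9).
Chen and Clara can make the full 15:45-17:15 slot — that's 2.

2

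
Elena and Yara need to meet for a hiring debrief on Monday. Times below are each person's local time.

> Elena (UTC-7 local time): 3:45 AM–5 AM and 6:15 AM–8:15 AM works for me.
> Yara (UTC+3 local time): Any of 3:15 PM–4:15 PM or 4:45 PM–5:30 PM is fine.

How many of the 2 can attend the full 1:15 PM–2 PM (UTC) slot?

Elena in UTC: 10:45-12:00, 13:15-15:15 (add 7h to convert from UTC-7).
Yara in UTC: 12:15-13:15, 13:45-14:30 (subtract 3h to convert from UTC+3).
Elena can make the full 13:15-14:00 slot — that's 1.

1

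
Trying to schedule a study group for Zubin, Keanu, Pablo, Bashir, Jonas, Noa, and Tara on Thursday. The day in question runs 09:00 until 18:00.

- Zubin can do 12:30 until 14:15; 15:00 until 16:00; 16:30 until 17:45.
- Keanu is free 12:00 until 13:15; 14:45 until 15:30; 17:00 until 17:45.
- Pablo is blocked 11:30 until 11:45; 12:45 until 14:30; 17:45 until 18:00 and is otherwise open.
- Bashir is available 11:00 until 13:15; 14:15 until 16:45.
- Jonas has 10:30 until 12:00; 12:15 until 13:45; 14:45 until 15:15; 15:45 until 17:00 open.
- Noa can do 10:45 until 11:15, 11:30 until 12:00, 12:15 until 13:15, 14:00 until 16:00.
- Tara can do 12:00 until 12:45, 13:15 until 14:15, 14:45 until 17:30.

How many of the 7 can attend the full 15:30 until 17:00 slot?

Zubin free: 12:30-14:15, 15:00-16:00, 16:30-17:45.
Keanu free: 12:00-13:15, 14:45-15:30, 17:00-17:45.
Pablo free: 09:00-11:30, 11:45-12:45, 14:30-17:45 (invert busy blocks within the working day).
Bashir free: 11:00-13:15, 14:15-16:45.
Jonas free: 10:30-12:00, 12:15-13:45, 14:45-15:15, 15:45-17:00.
Noa free: 10:45-11:15, 11:30-12:00, 12:15-13:15, 14:00-16:00.
Tara free: 12:00-12:45, 13:15-14:15, 14:45-17:30.
Pablo and Tara can make the full 15:30-17:00 slot — that's 2.

2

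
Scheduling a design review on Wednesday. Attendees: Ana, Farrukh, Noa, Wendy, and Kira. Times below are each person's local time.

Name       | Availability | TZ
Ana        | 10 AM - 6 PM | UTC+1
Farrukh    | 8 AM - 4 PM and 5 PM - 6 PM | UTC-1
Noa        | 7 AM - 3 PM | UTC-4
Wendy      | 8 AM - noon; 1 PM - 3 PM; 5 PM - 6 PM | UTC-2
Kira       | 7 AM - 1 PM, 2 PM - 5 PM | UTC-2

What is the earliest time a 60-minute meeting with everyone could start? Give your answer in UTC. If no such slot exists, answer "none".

Ana in UTC: 09:00-17:00 (subtract 1h to convert from UTC+1).
Farrukh in UTC: 09:00-17:00, 18:00-19:00 (add 1h to convert from UTC-1).
Noa in UTC: 11:00-19:00 (add 4h to convert from UTC-4).
Wendy in UTC: 10:00-14:00, 15:00-17:00, 19:00-20:00 (add 2h to convert from UTC-2).
Kira in UTC: 09:00-15:00, 16:00-19:00 (add 2h to convert from UTC-2).
Ana ∩ Farrukh: 09:00-17:00.
Ana ∩ Farrukh ∩ Noa: 11:00-17:00.
Ana ∩ Farrukh ∩ Noa ∩ Wendy: 11:00-14:00, 15:00-17:00.
Ana ∩ Farrukh ∩ Noa ∩ Wendy ∩ Kira: 11:00-14:00, 16:00-17:00.
So the common availability across everyone is 11:00-14:00, 16:00-17:00.
The first common window of at least 60 minutes is 11:00-14:00, so the earliest start is 11:00.

11:00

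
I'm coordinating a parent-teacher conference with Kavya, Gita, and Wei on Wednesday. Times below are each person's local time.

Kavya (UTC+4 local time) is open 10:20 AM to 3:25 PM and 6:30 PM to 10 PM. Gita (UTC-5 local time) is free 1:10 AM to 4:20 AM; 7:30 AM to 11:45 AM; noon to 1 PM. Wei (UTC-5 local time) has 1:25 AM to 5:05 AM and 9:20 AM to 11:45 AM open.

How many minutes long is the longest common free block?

175

Kavya in UTC: 06:20-11:25, 14:30-18:00 (subtract 4h to convert from UTC+4).
Gita in UTC: 06:10-09:20, 12:30-16:45, 17:00-18:00 (add 5h to convert from UTC-5).
Wei in UTC: 06:25-10:05, 14:20-16:45 (add 5h to convert from UTC-5).
Kavya ∩ Gita: 06:20-09:20, 14:30-16:45, 17:00-18:00.
Kavya ∩ Gita ∩ Wei: 06:25-09:20, 14:30-16:45.
So the common availability across everyone is 06:25-09:20, 14:30-16:45.
The longest is 06:25-09:20 at 175 minutes.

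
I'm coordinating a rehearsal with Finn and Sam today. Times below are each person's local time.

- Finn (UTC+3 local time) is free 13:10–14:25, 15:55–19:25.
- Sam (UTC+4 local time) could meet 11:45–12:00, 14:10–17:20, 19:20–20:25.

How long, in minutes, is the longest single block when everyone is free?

Finn in UTC: 10:10-11:25, 12:55-16:25 (subtract 3h to convert from UTC+3).
Sam in UTC: 07:45-08:00, 10:10-13:20, 15:20-16:25 (subtract 4h to convert from UTC+4).
Finn ∩ Sam: 10:10-11:25, 12:55-13:20, 15:20-16:25.
Those are the intersection windows.
The longest is 10:10-11:25 at 75 minutes.

75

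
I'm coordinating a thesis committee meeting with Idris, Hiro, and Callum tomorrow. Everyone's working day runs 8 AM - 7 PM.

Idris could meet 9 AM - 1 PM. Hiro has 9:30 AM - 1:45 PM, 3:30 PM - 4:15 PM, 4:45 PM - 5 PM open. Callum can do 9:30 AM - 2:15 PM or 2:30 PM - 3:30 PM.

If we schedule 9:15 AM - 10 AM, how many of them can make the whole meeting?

Idris can make the full 09:15-10:00 slot — that's 1.

1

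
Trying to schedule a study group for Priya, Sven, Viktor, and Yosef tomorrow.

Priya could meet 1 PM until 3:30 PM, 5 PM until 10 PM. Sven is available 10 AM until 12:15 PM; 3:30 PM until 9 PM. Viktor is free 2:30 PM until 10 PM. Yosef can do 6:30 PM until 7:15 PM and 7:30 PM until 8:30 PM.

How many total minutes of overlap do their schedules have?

105

Priya ∩ Sven: 17:00-21:00.
Priya ∩ Sven ∩ Viktor: 17:00-21:00.
Priya ∩ Sven ∩ Viktor ∩ Yosef: 18:30-19:15, 19:30-20:30.
So the common availability across everyone is 18:30-19:15, 19:30-20:30.
Summing the common windows: 45 + 60 = 105 minutes.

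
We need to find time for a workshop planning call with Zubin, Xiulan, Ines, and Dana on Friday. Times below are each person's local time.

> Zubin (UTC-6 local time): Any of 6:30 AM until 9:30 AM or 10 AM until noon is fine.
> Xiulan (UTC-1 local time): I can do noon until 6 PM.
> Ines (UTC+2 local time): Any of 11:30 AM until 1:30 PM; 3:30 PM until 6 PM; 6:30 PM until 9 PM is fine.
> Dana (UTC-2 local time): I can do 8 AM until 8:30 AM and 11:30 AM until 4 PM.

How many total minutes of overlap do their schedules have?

210

Zubin in UTC: 12:30-15:30, 16:00-18:00 (add 6h to convert from UTC-6).
Xiulan in UTC: 13:00-19:00 (add 1h to convert from UTC-1).
Ines in UTC: 09:30-11:30, 13:30-16:00, 16:30-19:00 (subtract 2h to convert from UTC+2).
Dana in UTC: 10:00-10:30, 13:30-18:00 (add 2h to convert from UTC-2).
Zubin ∩ Xiulan: 13:00-15:30, 16:00-18:00.
Zubin ∩ Xiulan ∩ Ines: 13:30-15:30, 16:30-18:00.
Zubin ∩ Xiulan ∩ Ines ∩ Dana: 13:30-15:30, 16:30-18:00.
Summing the common windows: 120 + 90 = 210 minutes.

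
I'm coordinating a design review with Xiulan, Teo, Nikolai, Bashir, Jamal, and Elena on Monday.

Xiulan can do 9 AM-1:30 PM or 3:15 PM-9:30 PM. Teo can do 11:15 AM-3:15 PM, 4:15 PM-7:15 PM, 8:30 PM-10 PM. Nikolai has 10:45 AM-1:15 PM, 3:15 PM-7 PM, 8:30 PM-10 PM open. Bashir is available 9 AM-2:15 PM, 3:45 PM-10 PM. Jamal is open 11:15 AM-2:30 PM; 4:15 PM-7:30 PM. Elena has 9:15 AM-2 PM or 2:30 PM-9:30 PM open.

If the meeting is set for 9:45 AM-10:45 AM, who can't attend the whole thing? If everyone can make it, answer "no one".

Jamal, Nikolai, Teo

Xiulan: free for 09:45-10:45. Teo: not fully free for 09:45-10:45. Nikolai: not fully free for 09:45-10:45. Bashir: free for 09:45-10:45. Jamal: not fully free for 09:45-10:45. Elena: free for 09:45-10:45.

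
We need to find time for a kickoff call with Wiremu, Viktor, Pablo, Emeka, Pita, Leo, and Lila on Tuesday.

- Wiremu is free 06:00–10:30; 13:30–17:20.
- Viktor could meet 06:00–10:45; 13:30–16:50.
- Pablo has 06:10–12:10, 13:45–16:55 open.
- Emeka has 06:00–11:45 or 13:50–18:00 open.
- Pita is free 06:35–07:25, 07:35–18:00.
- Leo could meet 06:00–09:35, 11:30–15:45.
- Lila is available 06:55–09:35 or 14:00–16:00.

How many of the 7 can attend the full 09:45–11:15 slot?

3

Pablo, Emeka, and Pita can make the full 09:45-11:15 slot — that's 3.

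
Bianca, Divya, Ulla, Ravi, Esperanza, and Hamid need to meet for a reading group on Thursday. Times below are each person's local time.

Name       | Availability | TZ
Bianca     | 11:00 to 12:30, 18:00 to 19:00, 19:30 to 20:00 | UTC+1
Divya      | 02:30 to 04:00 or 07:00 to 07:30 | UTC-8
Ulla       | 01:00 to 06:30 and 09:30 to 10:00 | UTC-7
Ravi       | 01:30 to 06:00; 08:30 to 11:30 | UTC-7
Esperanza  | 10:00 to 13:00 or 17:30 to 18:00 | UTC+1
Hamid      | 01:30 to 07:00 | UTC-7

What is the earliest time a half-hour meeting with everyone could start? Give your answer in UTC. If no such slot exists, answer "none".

10:30

Bianca in UTC: 10:00-11:30, 17:00-18:00, 18:30-19:00 (subtract 1h to convert from UTC+1).
Divya in UTC: 10:30-12:00, 15:00-15:30 (add 8h to convert from UTC-8).
Ulla in UTC: 08:00-13:30, 16:30-17:00 (add 7h to convert from UTC-7).
Ravi in UTC: 08:30-13:00, 15:30-18:30 (add 7h to convert from UTC-7).
Esperanza in UTC: 09:00-12:00, 16:30-17:00 (subtract 1h to convert from UTC+1).
Hamid in UTC: 08:30-14:00 (add 7h to convert from UTC-7).
Bianca ∩ Divya: 10:30-11:30.
Bianca ∩ Divya ∩ Ulla: 10:30-11:30.
Bianca ∩ Divya ∩ Ulla ∩ Ravi: 10:30-11:30.
Bianca ∩ Divya ∩ Ulla ∩ Ravi ∩ Esperanza: 10:30-11:30.
Bianca ∩ Divya ∩ Ulla ∩ Ravi ∩ Esperanza ∩ Hamid: 10:30-11:30.
So the common availability across everyone is 10:30-11:30.
The first common window of at least 30 minutes is 10:30-11:30, so the earliest start is 10:30.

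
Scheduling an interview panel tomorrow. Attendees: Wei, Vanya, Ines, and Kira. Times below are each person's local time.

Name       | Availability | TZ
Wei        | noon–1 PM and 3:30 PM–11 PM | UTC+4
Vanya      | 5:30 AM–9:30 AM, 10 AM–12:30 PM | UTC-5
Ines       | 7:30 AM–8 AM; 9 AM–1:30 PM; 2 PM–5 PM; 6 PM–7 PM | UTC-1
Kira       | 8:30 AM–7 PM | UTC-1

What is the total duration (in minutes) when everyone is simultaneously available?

330

Wei in UTC: 08:00-09:00, 11:30-19:00 (subtract 4h to convert from UTC+4).
Vanya in UTC: 10:30-14:30, 15:00-17:30 (add 5h to convert from UTC-5).
Ines in UTC: 08:30-09:00, 10:00-14:30, 15:00-18:00, 19:00-20:00 (add 1h to convert from UTC-1).
Kira in UTC: 09:30-20:00 (add 1h to convert from UTC-1).
Wei ∩ Vanya: 11:30-14:30, 15:00-17:30.
Wei ∩ Vanya ∩ Ines: 11:30-14:30, 15:00-17:30.
Wei ∩ Vanya ∩ Ines ∩ Kira: 11:30-14:30, 15:00-17:30.
Those are the intersection windows.
Summing the common windows: 180 + 150 = 330 minutes.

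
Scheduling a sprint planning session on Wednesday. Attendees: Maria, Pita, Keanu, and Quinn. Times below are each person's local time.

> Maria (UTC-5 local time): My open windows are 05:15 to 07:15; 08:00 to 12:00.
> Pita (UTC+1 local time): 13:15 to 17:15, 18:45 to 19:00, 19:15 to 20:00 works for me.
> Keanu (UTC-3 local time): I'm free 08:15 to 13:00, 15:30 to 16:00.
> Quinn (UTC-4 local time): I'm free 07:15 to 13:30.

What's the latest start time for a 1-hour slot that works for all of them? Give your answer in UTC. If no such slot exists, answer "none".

15:00

Maria in UTC: 10:15-12:15, 13:00-17:00 (add 5h to convert from UTC-5).
Pita in UTC: 12:15-16:15, 17:45-18:00, 18:15-19:00 (subtract 1h to convert from UTC+1).
Keanu in UTC: 11:15-16:00, 18:30-19:00 (add 3h to convert from UTC-3).
Quinn in UTC: 11:15-17:30 (add 4h to convert from UTC-4).
Maria ∩ Pita: 13:00-16:15.
Maria ∩ Pita ∩ Keanu: 13:00-16:00.
Maria ∩ Pita ∩ Keanu ∩ Quinn: 13:00-16:00.
So the common availability across everyone is 13:00-16:00.
The last common window of at least 60 minutes is 13:00-16:00; a 60-minute meeting can start as late as 15:00 and still end by 16:00.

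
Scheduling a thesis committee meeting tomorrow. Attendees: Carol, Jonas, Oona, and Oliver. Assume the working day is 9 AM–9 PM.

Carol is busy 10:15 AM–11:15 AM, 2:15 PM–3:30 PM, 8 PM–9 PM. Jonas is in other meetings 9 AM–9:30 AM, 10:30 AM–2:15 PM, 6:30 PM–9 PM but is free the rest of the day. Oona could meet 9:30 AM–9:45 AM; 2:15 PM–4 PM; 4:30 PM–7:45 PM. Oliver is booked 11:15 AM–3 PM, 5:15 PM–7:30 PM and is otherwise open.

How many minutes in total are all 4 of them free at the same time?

90

Carol free: 09:00-10:15, 11:15-14:15, 15:30-20:00 (invert busy blocks within the working day).
Jonas free: 09:30-10:30, 14:15-18:30 (invert busy blocks within the working day).
Oona free: 09:30-09:45, 14:15-16:00, 16:30-19:45.
Oliver free: 09:00-11:15, 15:00-17:15, 19:30-21:00 (invert busy blocks within the working day).
Carol ∩ Jonas: 09:30-10:15, 15:30-18:30.
Carol ∩ Jonas ∩ Oona: 09:30-09:45, 15:30-16:00, 16:30-18:30.
Carol ∩ Jonas ∩ Oona ∩ Oliver: 09:30-09:45, 15:30-16:00, 16:30-17:15.
Summing the common windows: 15 + 30 + 45 = 90 minutes.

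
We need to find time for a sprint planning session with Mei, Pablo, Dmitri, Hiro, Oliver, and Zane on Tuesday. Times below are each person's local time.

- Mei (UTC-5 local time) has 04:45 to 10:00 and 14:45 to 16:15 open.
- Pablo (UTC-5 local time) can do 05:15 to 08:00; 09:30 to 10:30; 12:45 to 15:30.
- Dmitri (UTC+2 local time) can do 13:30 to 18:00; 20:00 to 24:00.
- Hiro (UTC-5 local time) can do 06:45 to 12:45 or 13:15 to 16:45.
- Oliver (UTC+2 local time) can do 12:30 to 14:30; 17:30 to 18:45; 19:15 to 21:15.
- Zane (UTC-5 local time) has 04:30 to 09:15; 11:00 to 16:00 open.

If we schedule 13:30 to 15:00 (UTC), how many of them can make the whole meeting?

3

Mei in UTC: 09:45-15:00, 19:45-21:15 (add 5h to convert from UTC-5).
Pablo in UTC: 10:15-13:00, 14:30-15:30, 17:45-20:30 (add 5h to convert from UTC-5).
Dmitri in UTC: 11:30-16:00, 18:00-22:00 (subtract 2h to convert from UTC+2).
Hiro in UTC: 11:45-17:45, 18:15-21:45 (add 5h to convert from UTC-5).
Oliver in UTC: 10:30-12:30, 15:30-16:45, 17:15-19:15 (subtract 2h to convert from UTC+2).
Zane in UTC: 09:30-14:15, 16:00-21:00 (add 5h to convert from UTC-5).
Mei, Dmitri, and Hiro can make the full 13:30-15:00 slot — that's 3.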